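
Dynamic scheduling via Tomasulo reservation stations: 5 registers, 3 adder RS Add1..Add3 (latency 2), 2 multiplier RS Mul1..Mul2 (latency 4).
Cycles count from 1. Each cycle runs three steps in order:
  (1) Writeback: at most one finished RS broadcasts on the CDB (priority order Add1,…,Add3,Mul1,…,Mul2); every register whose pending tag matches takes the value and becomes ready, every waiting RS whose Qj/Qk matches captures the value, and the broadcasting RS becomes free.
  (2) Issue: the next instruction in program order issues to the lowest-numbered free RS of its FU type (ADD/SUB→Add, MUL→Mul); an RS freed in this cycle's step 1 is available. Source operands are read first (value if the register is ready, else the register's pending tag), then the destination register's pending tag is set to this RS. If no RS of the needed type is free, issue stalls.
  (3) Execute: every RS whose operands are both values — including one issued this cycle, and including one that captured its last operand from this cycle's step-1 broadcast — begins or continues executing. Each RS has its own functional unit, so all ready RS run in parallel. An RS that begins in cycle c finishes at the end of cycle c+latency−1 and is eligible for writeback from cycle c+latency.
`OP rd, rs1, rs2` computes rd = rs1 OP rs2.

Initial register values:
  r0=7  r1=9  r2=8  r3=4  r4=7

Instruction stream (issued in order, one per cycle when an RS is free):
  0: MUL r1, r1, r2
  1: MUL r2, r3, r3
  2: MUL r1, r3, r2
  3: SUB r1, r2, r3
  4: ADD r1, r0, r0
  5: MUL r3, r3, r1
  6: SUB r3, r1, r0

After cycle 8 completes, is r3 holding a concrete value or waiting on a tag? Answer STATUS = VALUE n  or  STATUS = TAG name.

  c1: issue MUL r1<-Mul1  regs: r0:7,r1:Mul1,r2:8,r3:4,r4:7
  c2: issue MUL r2<-Mul2  regs: r0:7,r1:Mul1,r2:Mul2,r3:4,r4:7
  c3: stall  regs: r0:7,r1:Mul1,r2:Mul2,r3:4,r4:7
  c4: stall  regs: r0:7,r1:Mul1,r2:Mul2,r3:4,r4:7
  c5: CDB Mul1=72; issue MUL r1<-Mul1  regs: r0:7,r1:Mul1,r2:Mul2,r3:4,r4:7
  c6: CDB Mul2=16; issue SUB r1<-Add1  regs: r0:7,r1:Add1,r2:16,r3:4,r4:7
  c7: issue ADD r1<-Add2  regs: r0:7,r1:Add2,r2:16,r3:4,r4:7
  c8: CDB Add1=12; issue MUL r3<-Mul2  regs: r0:7,r1:Add2,r2:16,r3:Mul2,r4:7

STATUS = TAG Mul2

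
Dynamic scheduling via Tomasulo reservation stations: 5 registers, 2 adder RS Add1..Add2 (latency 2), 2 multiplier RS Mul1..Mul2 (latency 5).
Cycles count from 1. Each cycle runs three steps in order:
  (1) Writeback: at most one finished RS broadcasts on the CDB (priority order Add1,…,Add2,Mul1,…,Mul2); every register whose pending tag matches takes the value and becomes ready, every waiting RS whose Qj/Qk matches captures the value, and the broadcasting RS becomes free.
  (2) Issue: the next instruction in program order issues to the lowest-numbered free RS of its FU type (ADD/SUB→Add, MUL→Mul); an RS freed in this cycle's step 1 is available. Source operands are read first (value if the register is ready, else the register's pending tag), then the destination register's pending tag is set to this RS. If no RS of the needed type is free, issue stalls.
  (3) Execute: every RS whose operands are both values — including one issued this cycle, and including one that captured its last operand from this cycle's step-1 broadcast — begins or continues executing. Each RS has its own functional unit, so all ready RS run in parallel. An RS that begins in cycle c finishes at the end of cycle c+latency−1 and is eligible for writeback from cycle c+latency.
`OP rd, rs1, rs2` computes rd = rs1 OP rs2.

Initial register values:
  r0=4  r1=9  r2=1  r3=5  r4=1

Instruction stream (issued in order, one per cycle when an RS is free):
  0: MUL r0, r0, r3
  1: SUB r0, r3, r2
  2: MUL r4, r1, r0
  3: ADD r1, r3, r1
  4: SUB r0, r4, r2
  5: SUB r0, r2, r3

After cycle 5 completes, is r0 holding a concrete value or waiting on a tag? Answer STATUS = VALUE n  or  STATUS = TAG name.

cycle 1: issue MUL r0<-Mul1 // r0:Mul1,r1:9,r2:1,r3:5,r4:1
cycle 2: issue SUB r0<-Add1 // r0:Add1,r1:9,r2:1,r3:5,r4:1
cycle 3: issue MUL r4<-Mul2 // r0:Add1,r1:9,r2:1,r3:5,r4:Mul2
cycle 4: CDB Add1=4; issue ADD r1<-Add1 // r0:4,r1:Add1,r2:1,r3:5,r4:Mul2
cycle 5: issue SUB r0<-Add2 // r0:Add2,r1:Add1,r2:1,r3:5,r4:Mul2

STATUS = TAG Add2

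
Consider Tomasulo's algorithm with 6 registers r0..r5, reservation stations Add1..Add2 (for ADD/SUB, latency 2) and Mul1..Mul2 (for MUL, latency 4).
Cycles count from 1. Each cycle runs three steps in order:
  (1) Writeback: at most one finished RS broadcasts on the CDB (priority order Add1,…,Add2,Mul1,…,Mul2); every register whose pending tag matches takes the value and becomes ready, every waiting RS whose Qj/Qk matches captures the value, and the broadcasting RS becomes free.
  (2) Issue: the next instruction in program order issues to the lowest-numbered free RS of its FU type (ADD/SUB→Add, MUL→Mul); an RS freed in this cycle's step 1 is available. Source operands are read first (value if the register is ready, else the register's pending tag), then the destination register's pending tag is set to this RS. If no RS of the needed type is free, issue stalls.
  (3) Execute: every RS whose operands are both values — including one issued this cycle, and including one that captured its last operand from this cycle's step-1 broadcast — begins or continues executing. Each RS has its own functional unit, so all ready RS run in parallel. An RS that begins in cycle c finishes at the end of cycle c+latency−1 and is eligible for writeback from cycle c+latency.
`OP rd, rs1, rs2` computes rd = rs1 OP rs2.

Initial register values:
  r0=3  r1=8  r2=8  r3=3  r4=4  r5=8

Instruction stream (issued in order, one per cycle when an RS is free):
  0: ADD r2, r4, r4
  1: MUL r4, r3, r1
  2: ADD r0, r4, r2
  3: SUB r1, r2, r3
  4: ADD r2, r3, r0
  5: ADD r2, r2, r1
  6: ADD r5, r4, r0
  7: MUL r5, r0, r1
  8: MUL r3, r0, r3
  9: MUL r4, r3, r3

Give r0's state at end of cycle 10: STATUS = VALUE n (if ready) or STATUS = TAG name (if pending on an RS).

STATUS = VALUE 32

  c1: issue ADD r2<-Add1  regs: r0:3,r1:8,r2:Add1,r3:3,r4:4,r5:8
  c2: issue MUL r4<-Mul1  regs: r0:3,r1:8,r2:Add1,r3:3,r4:Mul1,r5:8
  c3: CDB Add1=8; issue ADD r0<-Add1  regs: r0:Add1,r1:8,r2:8,r3:3,r4:Mul1,r5:8
  c4: issue SUB r1<-Add2  regs: r0:Add1,r1:Add2,r2:8,r3:3,r4:Mul1,r5:8
  c5: stall  regs: r0:Add1,r1:Add2,r2:8,r3:3,r4:Mul1,r5:8
  c6: CDB Add2=5; issue ADD r2<-Add2  regs: r0:Add1,r1:5,r2:Add2,r3:3,r4:Mul1,r5:8
  c7: CDB Mul1=24; stall  regs: r0:Add1,r1:5,r2:Add2,r3:3,r4:24,r5:8
  c8: stall  regs: r0:Add1,r1:5,r2:Add2,r3:3,r4:24,r5:8
  c9: CDB Add1=32; issue ADD r2<-Add1  regs: r0:32,r1:5,r2:Add1,r3:3,r4:24,r5:8
  c10: stall  regs: r0:32,r1:5,r2:Add1,r3:3,r4:24,r5:8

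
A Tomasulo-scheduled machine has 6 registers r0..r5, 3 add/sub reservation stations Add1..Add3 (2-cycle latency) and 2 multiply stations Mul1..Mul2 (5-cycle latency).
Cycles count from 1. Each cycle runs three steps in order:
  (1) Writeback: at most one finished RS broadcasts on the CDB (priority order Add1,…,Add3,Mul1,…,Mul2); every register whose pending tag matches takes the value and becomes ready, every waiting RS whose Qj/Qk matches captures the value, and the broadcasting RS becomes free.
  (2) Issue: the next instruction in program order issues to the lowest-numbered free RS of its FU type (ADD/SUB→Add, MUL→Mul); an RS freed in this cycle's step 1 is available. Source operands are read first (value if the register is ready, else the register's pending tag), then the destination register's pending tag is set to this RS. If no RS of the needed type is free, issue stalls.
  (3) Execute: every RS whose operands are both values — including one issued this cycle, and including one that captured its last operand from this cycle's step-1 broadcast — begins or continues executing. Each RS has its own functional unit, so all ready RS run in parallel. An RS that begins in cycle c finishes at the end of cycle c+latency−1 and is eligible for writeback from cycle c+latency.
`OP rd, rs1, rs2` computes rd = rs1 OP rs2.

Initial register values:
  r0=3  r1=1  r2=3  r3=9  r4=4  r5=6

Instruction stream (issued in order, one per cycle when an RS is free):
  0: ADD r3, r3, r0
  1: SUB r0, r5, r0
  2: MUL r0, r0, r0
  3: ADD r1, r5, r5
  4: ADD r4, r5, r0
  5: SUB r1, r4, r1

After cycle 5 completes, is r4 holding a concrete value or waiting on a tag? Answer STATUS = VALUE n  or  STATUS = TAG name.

cycle 1: issue ADD r3<-Add1 // r0:3,r1:1,r2:3,r3:Add1,r4:4,r5:6
cycle 2: issue SUB r0<-Add2 // r0:Add2,r1:1,r2:3,r3:Add1,r4:4,r5:6
cycle 3: CDB Add1=12; issue MUL r0<-Mul1 // r0:Mul1,r1:1,r2:3,r3:12,r4:4,r5:6
cycle 4: CDB Add2=3; issue ADD r1<-Add1 // r0:Mul1,r1:Add1,r2:3,r3:12,r4:4,r5:6
cycle 5: issue ADD r4<-Add2 // r0:Mul1,r1:Add1,r2:3,r3:12,r4:Add2,r5:6

STATUS = TAG Add2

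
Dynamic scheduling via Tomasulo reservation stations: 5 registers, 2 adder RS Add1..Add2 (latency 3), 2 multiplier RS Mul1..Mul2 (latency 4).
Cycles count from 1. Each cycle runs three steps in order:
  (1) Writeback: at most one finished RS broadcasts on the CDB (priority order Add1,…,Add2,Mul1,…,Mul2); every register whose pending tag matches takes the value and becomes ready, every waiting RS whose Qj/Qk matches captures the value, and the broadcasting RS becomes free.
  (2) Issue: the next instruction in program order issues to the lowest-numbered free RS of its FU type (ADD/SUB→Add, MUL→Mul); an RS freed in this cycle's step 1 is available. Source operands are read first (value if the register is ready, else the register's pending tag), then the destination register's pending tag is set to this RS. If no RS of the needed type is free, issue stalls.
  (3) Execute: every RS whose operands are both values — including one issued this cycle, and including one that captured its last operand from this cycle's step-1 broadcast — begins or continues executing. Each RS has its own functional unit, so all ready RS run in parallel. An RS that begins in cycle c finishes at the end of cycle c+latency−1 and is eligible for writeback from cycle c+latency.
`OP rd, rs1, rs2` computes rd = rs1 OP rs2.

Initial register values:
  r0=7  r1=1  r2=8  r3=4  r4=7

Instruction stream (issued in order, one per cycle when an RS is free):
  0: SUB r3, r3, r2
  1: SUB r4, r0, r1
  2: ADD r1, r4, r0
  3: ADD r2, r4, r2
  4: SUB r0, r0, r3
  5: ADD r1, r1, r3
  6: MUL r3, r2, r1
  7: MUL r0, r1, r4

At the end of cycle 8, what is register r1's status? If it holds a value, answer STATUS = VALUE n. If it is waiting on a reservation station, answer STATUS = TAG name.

cycle 1: issue SUB r3<-Add1 // r0:7,r1:1,r2:8,r3:Add1,r4:7
cycle 2: issue SUB r4<-Add2 // r0:7,r1:1,r2:8,r3:Add1,r4:Add2
cycle 3: stall // r0:7,r1:1,r2:8,r3:Add1,r4:Add2
cycle 4: CDB Add1=-4; issue ADD r1<-Add1 // r0:7,r1:Add1,r2:8,r3:-4,r4:Add2
cycle 5: CDB Add2=6; issue ADD r2<-Add2 // r0:7,r1:Add1,r2:Add2,r3:-4,r4:6
cycle 6: stall // r0:7,r1:Add1,r2:Add2,r3:-4,r4:6
cycle 7: stall // r0:7,r1:Add1,r2:Add2,r3:-4,r4:6
cycle 8: CDB Add1=13; issue SUB r0<-Add1 // r0:Add1,r1:13,r2:Add2,r3:-4,r4:6

STATUS = VALUE 13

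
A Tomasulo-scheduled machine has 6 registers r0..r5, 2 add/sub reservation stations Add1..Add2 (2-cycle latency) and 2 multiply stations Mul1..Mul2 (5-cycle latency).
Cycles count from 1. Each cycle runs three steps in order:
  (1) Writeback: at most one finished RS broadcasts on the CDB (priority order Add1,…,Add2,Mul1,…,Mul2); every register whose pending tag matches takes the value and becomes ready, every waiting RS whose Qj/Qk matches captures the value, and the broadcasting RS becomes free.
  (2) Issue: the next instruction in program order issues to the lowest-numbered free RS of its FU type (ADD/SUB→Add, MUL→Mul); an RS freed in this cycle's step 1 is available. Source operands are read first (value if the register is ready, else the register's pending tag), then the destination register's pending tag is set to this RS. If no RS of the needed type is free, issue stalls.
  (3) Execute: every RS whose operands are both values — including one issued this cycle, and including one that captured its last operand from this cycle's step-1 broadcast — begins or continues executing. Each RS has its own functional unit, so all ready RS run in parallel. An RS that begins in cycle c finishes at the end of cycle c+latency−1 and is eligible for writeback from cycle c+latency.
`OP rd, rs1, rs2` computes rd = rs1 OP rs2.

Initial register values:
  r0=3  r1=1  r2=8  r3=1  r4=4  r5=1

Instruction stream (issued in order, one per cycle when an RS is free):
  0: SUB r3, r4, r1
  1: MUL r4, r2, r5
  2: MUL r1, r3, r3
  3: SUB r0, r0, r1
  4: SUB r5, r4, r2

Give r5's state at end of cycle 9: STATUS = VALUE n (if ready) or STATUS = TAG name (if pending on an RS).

STATUS = VALUE 0

cycle 1: issue SUB r3<-Add1 // r0:3,r1:1,r2:8,r3:Add1,r4:4,r5:1
cycle 2: issue MUL r4<-Mul1 // r0:3,r1:1,r2:8,r3:Add1,r4:Mul1,r5:1
cycle 3: CDB Add1=3; issue MUL r1<-Mul2 // r0:3,r1:Mul2,r2:8,r3:3,r4:Mul1,r5:1
cycle 4: issue SUB r0<-Add1 // r0:Add1,r1:Mul2,r2:8,r3:3,r4:Mul1,r5:1
cycle 5: issue SUB r5<-Add2 // r0:Add1,r1:Mul2,r2:8,r3:3,r4:Mul1,r5:Add2
cycle 6: - // r0:Add1,r1:Mul2,r2:8,r3:3,r4:Mul1,r5:Add2
cycle 7: CDB Mul1=8 // r0:Add1,r1:Mul2,r2:8,r3:3,r4:8,r5:Add2
cycle 8: CDB Mul2=9 // r0:Add1,r1:9,r2:8,r3:3,r4:8,r5:Add2
cycle 9: CDB Add2=0 // r0:Add1,r1:9,r2:8,r3:3,r4:8,r5:0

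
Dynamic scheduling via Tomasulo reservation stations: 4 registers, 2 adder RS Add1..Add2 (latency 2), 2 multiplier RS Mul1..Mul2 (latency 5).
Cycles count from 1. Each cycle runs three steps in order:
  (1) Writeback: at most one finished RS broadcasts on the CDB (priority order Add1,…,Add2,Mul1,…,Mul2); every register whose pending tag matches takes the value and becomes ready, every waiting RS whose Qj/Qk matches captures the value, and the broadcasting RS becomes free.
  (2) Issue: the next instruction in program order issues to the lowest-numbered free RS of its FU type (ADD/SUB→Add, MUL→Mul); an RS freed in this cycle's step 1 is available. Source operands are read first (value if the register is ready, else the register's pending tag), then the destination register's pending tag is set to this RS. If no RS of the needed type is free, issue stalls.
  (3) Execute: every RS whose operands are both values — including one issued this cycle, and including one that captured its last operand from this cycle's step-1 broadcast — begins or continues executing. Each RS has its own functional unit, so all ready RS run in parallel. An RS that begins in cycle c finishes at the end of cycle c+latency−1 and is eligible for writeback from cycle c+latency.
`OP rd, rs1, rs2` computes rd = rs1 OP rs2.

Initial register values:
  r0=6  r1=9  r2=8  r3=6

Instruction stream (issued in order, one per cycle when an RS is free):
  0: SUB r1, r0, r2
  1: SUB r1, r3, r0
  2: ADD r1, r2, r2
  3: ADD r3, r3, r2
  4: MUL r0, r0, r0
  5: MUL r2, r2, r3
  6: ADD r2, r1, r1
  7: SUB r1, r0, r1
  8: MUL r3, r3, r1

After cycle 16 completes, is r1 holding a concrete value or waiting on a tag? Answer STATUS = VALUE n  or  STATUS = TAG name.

STATUS = VALUE 20

c1: issue SUB r1<-Add1 | r0:6,r1:Add1,r2:8,r3:6
c2: issue SUB r1<-Add2 | r0:6,r1:Add2,r2:8,r3:6
c3: CDB Add1=-2; issue ADD r1<-Add1 | r0:6,r1:Add1,r2:8,r3:6
c4: CDB Add2=0; issue ADD r3<-Add2 | r0:6,r1:Add1,r2:8,r3:Add2
c5: CDB Add1=16; issue MUL r0<-Mul1 | r0:Mul1,r1:16,r2:8,r3:Add2
c6: CDB Add2=14; issue MUL r2<-Mul2 | r0:Mul1,r1:16,r2:Mul2,r3:14
c7: issue ADD r2<-Add1 | r0:Mul1,r1:16,r2:Add1,r3:14
c8: issue SUB r1<-Add2 | r0:Mul1,r1:Add2,r2:Add1,r3:14
c9: CDB Add1=32; stall | r0:Mul1,r1:Add2,r2:32,r3:14
c10: CDB Mul1=36; issue MUL r3<-Mul1 | r0:36,r1:Add2,r2:32,r3:Mul1
c11: CDB Mul2=112 | r0:36,r1:Add2,r2:32,r3:Mul1
c12: CDB Add2=20 | r0:36,r1:20,r2:32,r3:Mul1
c13: - | r0:36,r1:20,r2:32,r3:Mul1
c14: - | r0:36,r1:20,r2:32,r3:Mul1
c15: - | r0:36,r1:20,r2:32,r3:Mul1
c16: - | r0:36,r1:20,r2:32,r3:Mul1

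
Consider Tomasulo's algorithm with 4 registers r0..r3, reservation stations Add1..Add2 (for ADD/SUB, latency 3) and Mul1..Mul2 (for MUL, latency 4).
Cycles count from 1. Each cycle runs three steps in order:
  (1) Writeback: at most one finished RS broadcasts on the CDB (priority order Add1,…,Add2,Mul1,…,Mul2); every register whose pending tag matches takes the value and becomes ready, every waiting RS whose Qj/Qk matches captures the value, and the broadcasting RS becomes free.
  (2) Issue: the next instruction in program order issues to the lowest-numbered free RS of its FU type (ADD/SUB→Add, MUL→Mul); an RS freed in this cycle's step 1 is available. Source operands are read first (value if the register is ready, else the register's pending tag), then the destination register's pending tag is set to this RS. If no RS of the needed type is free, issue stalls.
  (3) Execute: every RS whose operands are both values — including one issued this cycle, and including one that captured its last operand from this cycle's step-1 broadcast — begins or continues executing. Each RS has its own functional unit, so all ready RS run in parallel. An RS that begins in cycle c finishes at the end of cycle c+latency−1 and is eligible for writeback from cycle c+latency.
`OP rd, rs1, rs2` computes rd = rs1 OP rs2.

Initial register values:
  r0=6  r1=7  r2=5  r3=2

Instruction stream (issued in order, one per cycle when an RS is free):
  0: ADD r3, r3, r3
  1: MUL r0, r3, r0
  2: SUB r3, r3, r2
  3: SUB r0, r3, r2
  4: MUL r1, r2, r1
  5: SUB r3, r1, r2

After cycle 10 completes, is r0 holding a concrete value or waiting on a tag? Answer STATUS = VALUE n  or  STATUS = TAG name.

c1: issue ADD r3<-Add1 | r0:6,r1:7,r2:5,r3:Add1
c2: issue MUL r0<-Mul1 | r0:Mul1,r1:7,r2:5,r3:Add1
c3: issue SUB r3<-Add2 | r0:Mul1,r1:7,r2:5,r3:Add2
c4: CDB Add1=4; issue SUB r0<-Add1 | r0:Add1,r1:7,r2:5,r3:Add2
c5: issue MUL r1<-Mul2 | r0:Add1,r1:Mul2,r2:5,r3:Add2
c6: stall | r0:Add1,r1:Mul2,r2:5,r3:Add2
c7: CDB Add2=-1; issue SUB r3<-Add2 | r0:Add1,r1:Mul2,r2:5,r3:Add2
c8: CDB Mul1=24 | r0:Add1,r1:Mul2,r2:5,r3:Add2
c9: CDB Mul2=35 | r0:Add1,r1:35,r2:5,r3:Add2
c10: CDB Add1=-6 | r0:-6,r1:35,r2:5,r3:Add2

STATUS = VALUE -6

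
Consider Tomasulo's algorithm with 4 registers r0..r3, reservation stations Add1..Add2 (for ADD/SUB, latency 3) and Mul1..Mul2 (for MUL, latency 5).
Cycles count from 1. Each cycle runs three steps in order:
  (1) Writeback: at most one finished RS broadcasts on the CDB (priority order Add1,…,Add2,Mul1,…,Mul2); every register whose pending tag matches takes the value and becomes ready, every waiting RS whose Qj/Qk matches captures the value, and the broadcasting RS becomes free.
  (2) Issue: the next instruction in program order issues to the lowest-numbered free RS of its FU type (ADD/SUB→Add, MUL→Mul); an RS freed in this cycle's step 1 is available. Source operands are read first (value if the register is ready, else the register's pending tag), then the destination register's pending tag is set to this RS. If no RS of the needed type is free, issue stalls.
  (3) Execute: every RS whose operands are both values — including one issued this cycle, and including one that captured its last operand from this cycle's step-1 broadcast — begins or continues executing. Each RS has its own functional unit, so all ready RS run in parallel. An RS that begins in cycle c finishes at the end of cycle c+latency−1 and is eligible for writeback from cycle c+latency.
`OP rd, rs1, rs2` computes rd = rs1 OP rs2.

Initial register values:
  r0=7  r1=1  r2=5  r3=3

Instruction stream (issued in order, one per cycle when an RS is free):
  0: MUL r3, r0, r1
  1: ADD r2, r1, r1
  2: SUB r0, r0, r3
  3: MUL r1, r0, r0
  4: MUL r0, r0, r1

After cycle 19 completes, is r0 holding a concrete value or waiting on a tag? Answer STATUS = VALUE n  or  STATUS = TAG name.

STATUS = VALUE 0

c1: issue MUL r3<-Mul1 | r0:7,r1:1,r2:5,r3:Mul1
c2: issue ADD r2<-Add1 | r0:7,r1:1,r2:Add1,r3:Mul1
c3: issue SUB r0<-Add2 | r0:Add2,r1:1,r2:Add1,r3:Mul1
c4: issue MUL r1<-Mul2 | r0:Add2,r1:Mul2,r2:Add1,r3:Mul1
c5: CDB Add1=2; stall | r0:Add2,r1:Mul2,r2:2,r3:Mul1
c6: CDB Mul1=7; issue MUL r0<-Mul1 | r0:Mul1,r1:Mul2,r2:2,r3:7
c7: - | r0:Mul1,r1:Mul2,r2:2,r3:7
c8: - | r0:Mul1,r1:Mul2,r2:2,r3:7
c9: CDB Add2=0 | r0:Mul1,r1:Mul2,r2:2,r3:7
c10: - | r0:Mul1,r1:Mul2,r2:2,r3:7
c11: - | r0:Mul1,r1:Mul2,r2:2,r3:7
c12: - | r0:Mul1,r1:Mul2,r2:2,r3:7
c13: - | r0:Mul1,r1:Mul2,r2:2,r3:7
c14: CDB Mul2=0 | r0:Mul1,r1:0,r2:2,r3:7
c15: - | r0:Mul1,r1:0,r2:2,r3:7
c16: - | r0:Mul1,r1:0,r2:2,r3:7
c17: - | r0:Mul1,r1:0,r2:2,r3:7
c18: - | r0:Mul1,r1:0,r2:2,r3:7
c19: CDB Mul1=0 | r0:0,r1:0,r2:2,r3:7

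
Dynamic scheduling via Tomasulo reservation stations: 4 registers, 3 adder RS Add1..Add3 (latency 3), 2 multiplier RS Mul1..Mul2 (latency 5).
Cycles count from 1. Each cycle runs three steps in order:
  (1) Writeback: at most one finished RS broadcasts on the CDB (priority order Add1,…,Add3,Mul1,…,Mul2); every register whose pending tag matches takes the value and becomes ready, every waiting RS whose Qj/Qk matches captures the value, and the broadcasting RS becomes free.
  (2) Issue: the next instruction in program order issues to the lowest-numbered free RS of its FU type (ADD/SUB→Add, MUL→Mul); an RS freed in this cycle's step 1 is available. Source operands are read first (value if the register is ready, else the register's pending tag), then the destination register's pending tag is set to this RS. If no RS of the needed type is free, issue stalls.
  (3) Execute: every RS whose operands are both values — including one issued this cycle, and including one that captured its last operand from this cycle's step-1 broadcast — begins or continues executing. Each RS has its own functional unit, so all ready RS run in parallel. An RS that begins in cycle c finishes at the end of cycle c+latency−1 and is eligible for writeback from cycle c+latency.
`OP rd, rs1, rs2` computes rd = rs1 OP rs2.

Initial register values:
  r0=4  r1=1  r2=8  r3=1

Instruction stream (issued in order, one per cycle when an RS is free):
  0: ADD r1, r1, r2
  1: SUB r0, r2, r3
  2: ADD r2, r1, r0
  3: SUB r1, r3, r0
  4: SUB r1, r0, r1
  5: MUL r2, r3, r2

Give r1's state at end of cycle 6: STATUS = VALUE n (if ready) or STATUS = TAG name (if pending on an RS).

cycle 1: issue ADD r1<-Add1 // r0:4,r1:Add1,r2:8,r3:1
cycle 2: issue SUB r0<-Add2 // r0:Add2,r1:Add1,r2:8,r3:1
cycle 3: issue ADD r2<-Add3 // r0:Add2,r1:Add1,r2:Add3,r3:1
cycle 4: CDB Add1=9; issue SUB r1<-Add1 // r0:Add2,r1:Add1,r2:Add3,r3:1
cycle 5: CDB Add2=7; issue SUB r1<-Add2 // r0:7,r1:Add2,r2:Add3,r3:1
cycle 6: issue MUL r2<-Mul1 // r0:7,r1:Add2,r2:Mul1,r3:1

STATUS = TAG Add2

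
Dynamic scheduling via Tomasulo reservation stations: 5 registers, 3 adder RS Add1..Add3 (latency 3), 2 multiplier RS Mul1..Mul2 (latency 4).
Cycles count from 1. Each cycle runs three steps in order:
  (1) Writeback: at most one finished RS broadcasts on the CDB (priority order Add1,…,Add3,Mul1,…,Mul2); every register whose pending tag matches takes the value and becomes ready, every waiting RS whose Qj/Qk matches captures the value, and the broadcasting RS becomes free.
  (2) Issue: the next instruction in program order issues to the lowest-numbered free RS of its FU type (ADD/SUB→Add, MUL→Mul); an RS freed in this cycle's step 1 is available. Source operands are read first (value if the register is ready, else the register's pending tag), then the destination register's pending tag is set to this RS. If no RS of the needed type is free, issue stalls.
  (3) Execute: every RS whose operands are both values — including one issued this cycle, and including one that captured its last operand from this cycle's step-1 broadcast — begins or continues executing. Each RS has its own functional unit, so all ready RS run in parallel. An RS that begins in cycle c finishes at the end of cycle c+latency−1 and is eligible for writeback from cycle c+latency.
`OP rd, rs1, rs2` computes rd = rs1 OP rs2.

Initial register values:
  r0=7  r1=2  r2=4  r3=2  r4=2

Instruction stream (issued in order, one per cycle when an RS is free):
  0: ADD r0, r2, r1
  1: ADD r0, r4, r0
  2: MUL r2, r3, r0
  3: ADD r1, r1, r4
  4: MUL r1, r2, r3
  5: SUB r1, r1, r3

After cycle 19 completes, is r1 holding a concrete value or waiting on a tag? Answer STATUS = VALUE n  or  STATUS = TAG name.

STATUS = VALUE 30

cycle 1: issue ADD r0<-Add1 // r0:Add1,r1:2,r2:4,r3:2,r4:2
cycle 2: issue ADD r0<-Add2 // r0:Add2,r1:2,r2:4,r3:2,r4:2
cycle 3: issue MUL r2<-Mul1 // r0:Add2,r1:2,r2:Mul1,r3:2,r4:2
cycle 4: CDB Add1=6; issue ADD r1<-Add1 // r0:Add2,r1:Add1,r2:Mul1,r3:2,r4:2
cycle 5: issue MUL r1<-Mul2 // r0:Add2,r1:Mul2,r2:Mul1,r3:2,r4:2
cycle 6: issue SUB r1<-Add3 // r0:Add2,r1:Add3,r2:Mul1,r3:2,r4:2
cycle 7: CDB Add1=4 // r0:Add2,r1:Add3,r2:Mul1,r3:2,r4:2
cycle 8: CDB Add2=8 // r0:8,r1:Add3,r2:Mul1,r3:2,r4:2
cycle 9: - // r0:8,r1:Add3,r2:Mul1,r3:2,r4:2
cycle 10: - // r0:8,r1:Add3,r2:Mul1,r3:2,r4:2
cycle 11: - // r0:8,r1:Add3,r2:Mul1,r3:2,r4:2
cycle 12: CDB Mul1=16 // r0:8,r1:Add3,r2:16,r3:2,r4:2
cycle 13: - // r0:8,r1:Add3,r2:16,r3:2,r4:2
cycle 14: - // r0:8,r1:Add3,r2:16,r3:2,r4:2
cycle 15: - // r0:8,r1:Add3,r2:16,r3:2,r4:2
cycle 16: CDB Mul2=32 // r0:8,r1:Add3,r2:16,r3:2,r4:2
cycle 17: - // r0:8,r1:Add3,r2:16,r3:2,r4:2
cycle 18: - // r0:8,r1:Add3,r2:16,r3:2,r4:2
cycle 19: CDB Add3=30 // r0:8,r1:30,r2:16,r3:2,r4:2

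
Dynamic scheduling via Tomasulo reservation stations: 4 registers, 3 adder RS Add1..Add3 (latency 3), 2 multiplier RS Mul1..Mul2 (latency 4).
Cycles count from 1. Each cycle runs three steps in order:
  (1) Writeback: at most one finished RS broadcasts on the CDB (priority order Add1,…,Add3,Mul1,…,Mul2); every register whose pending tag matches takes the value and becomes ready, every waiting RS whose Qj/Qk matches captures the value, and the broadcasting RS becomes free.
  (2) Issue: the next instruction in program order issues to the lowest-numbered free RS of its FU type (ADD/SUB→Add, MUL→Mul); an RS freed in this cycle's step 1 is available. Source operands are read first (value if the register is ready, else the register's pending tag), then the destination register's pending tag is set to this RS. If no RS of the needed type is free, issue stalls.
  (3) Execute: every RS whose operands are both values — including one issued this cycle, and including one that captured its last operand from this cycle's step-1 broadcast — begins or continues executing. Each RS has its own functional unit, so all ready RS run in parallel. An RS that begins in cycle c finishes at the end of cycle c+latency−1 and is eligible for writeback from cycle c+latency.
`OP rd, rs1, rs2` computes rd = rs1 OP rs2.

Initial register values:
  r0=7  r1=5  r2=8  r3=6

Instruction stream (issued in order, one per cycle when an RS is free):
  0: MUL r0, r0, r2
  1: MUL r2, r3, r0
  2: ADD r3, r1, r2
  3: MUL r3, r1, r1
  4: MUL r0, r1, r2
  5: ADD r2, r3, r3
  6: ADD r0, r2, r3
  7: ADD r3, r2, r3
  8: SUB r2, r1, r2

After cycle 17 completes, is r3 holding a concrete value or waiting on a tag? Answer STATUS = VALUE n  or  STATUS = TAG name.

STATUS = VALUE 75

  c1: issue MUL r0<-Mul1  regs: r0:Mul1,r1:5,r2:8,r3:6
  c2: issue MUL r2<-Mul2  regs: r0:Mul1,r1:5,r2:Mul2,r3:6
  c3: issue ADD r3<-Add1  regs: r0:Mul1,r1:5,r2:Mul2,r3:Add1
  c4: stall  regs: r0:Mul1,r1:5,r2:Mul2,r3:Add1
  c5: CDB Mul1=56; issue MUL r3<-Mul1  regs: r0:56,r1:5,r2:Mul2,r3:Mul1
  c6: stall  regs: r0:56,r1:5,r2:Mul2,r3:Mul1
  c7: stall  regs: r0:56,r1:5,r2:Mul2,r3:Mul1
  c8: stall  regs: r0:56,r1:5,r2:Mul2,r3:Mul1
  c9: CDB Mul1=25; issue MUL r0<-Mul1  regs: r0:Mul1,r1:5,r2:Mul2,r3:25
  c10: CDB Mul2=336; issue ADD r2<-Add2  regs: r0:Mul1,r1:5,r2:Add2,r3:25
  c11: issue ADD r0<-Add3  regs: r0:Add3,r1:5,r2:Add2,r3:25
  c12: stall  regs: r0:Add3,r1:5,r2:Add2,r3:25
  c13: CDB Add1=341; issue ADD r3<-Add1  regs: r0:Add3,r1:5,r2:Add2,r3:Add1
  c14: CDB Add2=50; issue SUB r2<-Add2  regs: r0:Add3,r1:5,r2:Add2,r3:Add1
  c15: CDB Mul1=1680  regs: r0:Add3,r1:5,r2:Add2,r3:Add1
  c16: -  regs: r0:Add3,r1:5,r2:Add2,r3:Add1
  c17: CDB Add1=75  regs: r0:Add3,r1:5,r2:Add2,r3:75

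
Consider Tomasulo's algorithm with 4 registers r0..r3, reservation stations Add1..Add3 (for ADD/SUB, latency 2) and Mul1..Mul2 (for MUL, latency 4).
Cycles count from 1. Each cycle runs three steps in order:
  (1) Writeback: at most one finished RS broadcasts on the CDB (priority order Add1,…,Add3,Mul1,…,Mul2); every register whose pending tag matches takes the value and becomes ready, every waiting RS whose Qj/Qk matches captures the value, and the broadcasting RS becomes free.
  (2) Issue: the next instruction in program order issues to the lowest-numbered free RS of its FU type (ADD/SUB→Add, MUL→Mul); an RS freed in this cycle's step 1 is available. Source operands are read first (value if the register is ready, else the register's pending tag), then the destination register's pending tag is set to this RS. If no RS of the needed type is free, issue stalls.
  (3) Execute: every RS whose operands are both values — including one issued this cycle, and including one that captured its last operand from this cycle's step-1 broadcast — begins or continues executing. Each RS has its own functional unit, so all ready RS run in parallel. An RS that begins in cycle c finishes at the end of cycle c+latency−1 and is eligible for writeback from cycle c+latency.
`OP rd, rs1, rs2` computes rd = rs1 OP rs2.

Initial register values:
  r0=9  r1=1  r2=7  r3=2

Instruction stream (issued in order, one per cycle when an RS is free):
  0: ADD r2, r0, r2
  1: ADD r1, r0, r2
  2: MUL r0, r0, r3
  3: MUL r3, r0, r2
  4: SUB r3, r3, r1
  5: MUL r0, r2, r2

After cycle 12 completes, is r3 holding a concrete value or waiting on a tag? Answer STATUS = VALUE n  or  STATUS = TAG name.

STATUS = TAG Add1

cycle 1: issue ADD r2<-Add1 // r0:9,r1:1,r2:Add1,r3:2
cycle 2: issue ADD r1<-Add2 // r0:9,r1:Add2,r2:Add1,r3:2
cycle 3: CDB Add1=16; issue MUL r0<-Mul1 // r0:Mul1,r1:Add2,r2:16,r3:2
cycle 4: issue MUL r3<-Mul2 // r0:Mul1,r1:Add2,r2:16,r3:Mul2
cycle 5: CDB Add2=25; issue SUB r3<-Add1 // r0:Mul1,r1:25,r2:16,r3:Add1
cycle 6: stall // r0:Mul1,r1:25,r2:16,r3:Add1
cycle 7: CDB Mul1=18; issue MUL r0<-Mul1 // r0:Mul1,r1:25,r2:16,r3:Add1
cycle 8: - // r0:Mul1,r1:25,r2:16,r3:Add1
cycle 9: - // r0:Mul1,r1:25,r2:16,r3:Add1
cycle 10: - // r0:Mul1,r1:25,r2:16,r3:Add1
cycle 11: CDB Mul1=256 // r0:256,r1:25,r2:16,r3:Add1
cycle 12: CDB Mul2=288 // r0:256,r1:25,r2:16,r3:Add1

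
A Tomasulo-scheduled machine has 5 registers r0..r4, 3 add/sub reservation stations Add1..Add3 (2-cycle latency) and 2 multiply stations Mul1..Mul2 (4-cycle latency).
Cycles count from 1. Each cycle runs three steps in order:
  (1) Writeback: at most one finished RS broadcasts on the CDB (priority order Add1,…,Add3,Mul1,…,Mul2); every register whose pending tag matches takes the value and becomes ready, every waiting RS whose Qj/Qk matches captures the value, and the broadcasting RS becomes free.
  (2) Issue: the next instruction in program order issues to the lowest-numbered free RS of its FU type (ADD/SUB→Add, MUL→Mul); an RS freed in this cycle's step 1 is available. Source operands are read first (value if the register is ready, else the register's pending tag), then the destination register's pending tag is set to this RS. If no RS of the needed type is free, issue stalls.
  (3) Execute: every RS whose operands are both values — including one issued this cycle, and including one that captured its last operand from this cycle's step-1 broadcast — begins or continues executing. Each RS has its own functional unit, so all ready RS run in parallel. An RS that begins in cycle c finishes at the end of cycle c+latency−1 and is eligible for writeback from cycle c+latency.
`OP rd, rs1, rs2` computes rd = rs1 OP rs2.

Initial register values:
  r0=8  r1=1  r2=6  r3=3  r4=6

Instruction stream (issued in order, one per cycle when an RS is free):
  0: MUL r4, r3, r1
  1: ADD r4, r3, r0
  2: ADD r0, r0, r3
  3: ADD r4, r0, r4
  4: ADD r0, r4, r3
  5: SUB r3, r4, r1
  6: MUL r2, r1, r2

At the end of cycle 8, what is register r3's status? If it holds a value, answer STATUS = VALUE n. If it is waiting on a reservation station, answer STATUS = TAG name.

STATUS = TAG Add3

  c1: issue MUL r4<-Mul1  regs: r0:8,r1:1,r2:6,r3:3,r4:Mul1
  c2: issue ADD r4<-Add1  regs: r0:8,r1:1,r2:6,r3:3,r4:Add1
  c3: issue ADD r0<-Add2  regs: r0:Add2,r1:1,r2:6,r3:3,r4:Add1
  c4: CDB Add1=11; issue ADD r4<-Add1  regs: r0:Add2,r1:1,r2:6,r3:3,r4:Add1
  c5: CDB Add2=11; issue ADD r0<-Add2  regs: r0:Add2,r1:1,r2:6,r3:3,r4:Add1
  c6: CDB Mul1=3; issue SUB r3<-Add3  regs: r0:Add2,r1:1,r2:6,r3:Add3,r4:Add1
  c7: CDB Add1=22; issue MUL r2<-Mul1  regs: r0:Add2,r1:1,r2:Mul1,r3:Add3,r4:22
  c8: -  regs: r0:Add2,r1:1,r2:Mul1,r3:Add3,r4:22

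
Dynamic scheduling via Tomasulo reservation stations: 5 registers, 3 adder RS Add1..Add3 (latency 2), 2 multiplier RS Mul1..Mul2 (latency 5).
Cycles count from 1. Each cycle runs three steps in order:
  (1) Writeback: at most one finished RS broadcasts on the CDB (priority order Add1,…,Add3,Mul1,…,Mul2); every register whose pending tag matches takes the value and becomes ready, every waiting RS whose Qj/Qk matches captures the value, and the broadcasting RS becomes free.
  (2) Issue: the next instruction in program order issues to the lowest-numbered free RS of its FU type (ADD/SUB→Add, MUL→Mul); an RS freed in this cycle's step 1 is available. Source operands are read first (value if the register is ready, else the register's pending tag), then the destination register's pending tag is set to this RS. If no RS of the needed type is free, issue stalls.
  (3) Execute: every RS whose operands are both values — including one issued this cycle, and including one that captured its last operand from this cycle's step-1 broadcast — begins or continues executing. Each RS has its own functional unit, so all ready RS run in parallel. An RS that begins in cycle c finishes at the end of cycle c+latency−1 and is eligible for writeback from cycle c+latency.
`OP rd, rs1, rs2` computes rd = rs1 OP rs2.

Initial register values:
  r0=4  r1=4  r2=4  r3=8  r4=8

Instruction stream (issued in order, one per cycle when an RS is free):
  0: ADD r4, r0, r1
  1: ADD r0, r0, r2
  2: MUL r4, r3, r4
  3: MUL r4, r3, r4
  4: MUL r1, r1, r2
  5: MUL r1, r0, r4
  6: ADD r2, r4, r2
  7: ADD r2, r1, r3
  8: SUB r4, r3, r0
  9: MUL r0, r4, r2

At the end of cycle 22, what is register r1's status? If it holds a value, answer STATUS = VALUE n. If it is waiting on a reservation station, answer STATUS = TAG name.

STATUS = VALUE 4096

  c1: issue ADD r4<-Add1  regs: r0:4,r1:4,r2:4,r3:8,r4:Add1
  c2: issue ADD r0<-Add2  regs: r0:Add2,r1:4,r2:4,r3:8,r4:Add1
  c3: CDB Add1=8; issue MUL r4<-Mul1  regs: r0:Add2,r1:4,r2:4,r3:8,r4:Mul1
  c4: CDB Add2=8; issue MUL r4<-Mul2  regs: r0:8,r1:4,r2:4,r3:8,r4:Mul2
  c5: stall  regs: r0:8,r1:4,r2:4,r3:8,r4:Mul2
  c6: stall  regs: r0:8,r1:4,r2:4,r3:8,r4:Mul2
  c7: stall  regs: r0:8,r1:4,r2:4,r3:8,r4:Mul2
  c8: CDB Mul1=64; issue MUL r1<-Mul1  regs: r0:8,r1:Mul1,r2:4,r3:8,r4:Mul2
  c9: stall  regs: r0:8,r1:Mul1,r2:4,r3:8,r4:Mul2
  c10: stall  regs: r0:8,r1:Mul1,r2:4,r3:8,r4:Mul2
  c11: stall  regs: r0:8,r1:Mul1,r2:4,r3:8,r4:Mul2
  c12: stall  regs: r0:8,r1:Mul1,r2:4,r3:8,r4:Mul2
  c13: CDB Mul1=16; issue MUL r1<-Mul1  regs: r0:8,r1:Mul1,r2:4,r3:8,r4:Mul2
  c14: CDB Mul2=512; issue ADD r2<-Add1  regs: r0:8,r1:Mul1,r2:Add1,r3:8,r4:512
  c15: issue ADD r2<-Add2  regs: r0:8,r1:Mul1,r2:Add2,r3:8,r4:512
  c16: CDB Add1=516; issue SUB r4<-Add1  regs: r0:8,r1:Mul1,r2:Add2,r3:8,r4:Add1
  c17: issue MUL r0<-Mul2  regs: r0:Mul2,r1:Mul1,r2:Add2,r3:8,r4:Add1
  c18: CDB Add1=0  regs: r0:Mul2,r1:Mul1,r2:Add2,r3:8,r4:0
  c19: CDB Mul1=4096  regs: r0:Mul2,r1:4096,r2:Add2,r3:8,r4:0
  c20: -  regs: r0:Mul2,r1:4096,r2:Add2,r3:8,r4:0
  c21: CDB Add2=4104  regs: r0:Mul2,r1:4096,r2:4104,r3:8,r4:0
  c22: -  regs: r0:Mul2,r1:4096,r2:4104,r3:8,r4:0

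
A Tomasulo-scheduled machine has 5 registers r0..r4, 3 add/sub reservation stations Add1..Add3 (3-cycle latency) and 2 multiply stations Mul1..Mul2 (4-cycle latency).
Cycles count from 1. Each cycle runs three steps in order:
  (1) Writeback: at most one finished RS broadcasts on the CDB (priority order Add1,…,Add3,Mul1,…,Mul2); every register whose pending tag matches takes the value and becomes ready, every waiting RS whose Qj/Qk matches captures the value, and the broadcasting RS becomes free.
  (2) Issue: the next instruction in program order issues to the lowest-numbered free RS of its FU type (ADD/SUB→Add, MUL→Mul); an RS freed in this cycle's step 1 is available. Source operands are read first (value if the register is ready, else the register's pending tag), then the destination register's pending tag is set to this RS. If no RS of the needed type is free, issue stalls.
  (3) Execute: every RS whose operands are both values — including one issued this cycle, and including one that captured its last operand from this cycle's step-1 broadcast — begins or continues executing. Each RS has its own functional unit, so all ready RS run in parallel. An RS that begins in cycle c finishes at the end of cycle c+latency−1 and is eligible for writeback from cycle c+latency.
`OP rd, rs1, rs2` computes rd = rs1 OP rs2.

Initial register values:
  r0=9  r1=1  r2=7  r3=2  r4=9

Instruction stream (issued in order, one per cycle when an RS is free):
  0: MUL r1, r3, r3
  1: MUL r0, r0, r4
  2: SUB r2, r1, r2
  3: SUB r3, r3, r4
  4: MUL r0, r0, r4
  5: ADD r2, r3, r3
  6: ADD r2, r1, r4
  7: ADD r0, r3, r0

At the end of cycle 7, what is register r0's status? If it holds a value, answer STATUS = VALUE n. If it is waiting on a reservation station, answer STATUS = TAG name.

STATUS = TAG Mul1

  c1: issue MUL r1<-Mul1  regs: r0:9,r1:Mul1,r2:7,r3:2,r4:9
  c2: issue MUL r0<-Mul2  regs: r0:Mul2,r1:Mul1,r2:7,r3:2,r4:9
  c3: issue SUB r2<-Add1  regs: r0:Mul2,r1:Mul1,r2:Add1,r3:2,r4:9
  c4: issue SUB r3<-Add2  regs: r0:Mul2,r1:Mul1,r2:Add1,r3:Add2,r4:9
  c5: CDB Mul1=4; issue MUL r0<-Mul1  regs: r0:Mul1,r1:4,r2:Add1,r3:Add2,r4:9
  c6: CDB Mul2=81; issue ADD r2<-Add3  regs: r0:Mul1,r1:4,r2:Add3,r3:Add2,r4:9
  c7: CDB Add2=-7; issue ADD r2<-Add2  regs: r0:Mul1,r1:4,r2:Add2,r3:-7,r4:9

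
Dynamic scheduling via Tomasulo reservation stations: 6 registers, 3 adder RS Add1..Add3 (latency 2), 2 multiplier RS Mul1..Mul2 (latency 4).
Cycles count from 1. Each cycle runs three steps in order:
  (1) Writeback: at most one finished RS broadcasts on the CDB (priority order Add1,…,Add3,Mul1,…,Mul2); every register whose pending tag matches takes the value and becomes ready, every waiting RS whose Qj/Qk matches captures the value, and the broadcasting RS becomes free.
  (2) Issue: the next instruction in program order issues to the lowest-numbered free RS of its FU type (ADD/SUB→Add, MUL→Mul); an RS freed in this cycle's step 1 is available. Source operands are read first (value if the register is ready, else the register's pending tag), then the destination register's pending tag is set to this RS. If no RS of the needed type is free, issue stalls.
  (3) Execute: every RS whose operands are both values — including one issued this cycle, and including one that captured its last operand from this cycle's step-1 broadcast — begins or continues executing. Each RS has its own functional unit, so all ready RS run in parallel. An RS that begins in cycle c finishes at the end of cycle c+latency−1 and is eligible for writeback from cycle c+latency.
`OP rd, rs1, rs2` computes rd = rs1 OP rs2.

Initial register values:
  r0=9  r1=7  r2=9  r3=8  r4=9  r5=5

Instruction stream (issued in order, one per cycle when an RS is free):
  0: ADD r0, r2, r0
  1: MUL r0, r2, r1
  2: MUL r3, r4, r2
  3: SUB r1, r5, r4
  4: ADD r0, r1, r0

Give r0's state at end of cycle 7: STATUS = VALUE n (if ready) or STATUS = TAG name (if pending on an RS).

STATUS = TAG Add2

  c1: issue ADD r0<-Add1  regs: r0:Add1,r1:7,r2:9,r3:8,r4:9,r5:5
  c2: issue MUL r0<-Mul1  regs: r0:Mul1,r1:7,r2:9,r3:8,r4:9,r5:5
  c3: CDB Add1=18; issue MUL r3<-Mul2  regs: r0:Mul1,r1:7,r2:9,r3:Mul2,r4:9,r5:5
  c4: issue SUB r1<-Add1  regs: r0:Mul1,r1:Add1,r2:9,r3:Mul2,r4:9,r5:5
  c5: issue ADD r0<-Add2  regs: r0:Add2,r1:Add1,r2:9,r3:Mul2,r4:9,r5:5
  c6: CDB Add1=-4  regs: r0:Add2,r1:-4,r2:9,r3:Mul2,r4:9,r5:5
  c7: CDB Mul1=63  regs: r0:Add2,r1:-4,r2:9,r3:Mul2,r4:9,r5:5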